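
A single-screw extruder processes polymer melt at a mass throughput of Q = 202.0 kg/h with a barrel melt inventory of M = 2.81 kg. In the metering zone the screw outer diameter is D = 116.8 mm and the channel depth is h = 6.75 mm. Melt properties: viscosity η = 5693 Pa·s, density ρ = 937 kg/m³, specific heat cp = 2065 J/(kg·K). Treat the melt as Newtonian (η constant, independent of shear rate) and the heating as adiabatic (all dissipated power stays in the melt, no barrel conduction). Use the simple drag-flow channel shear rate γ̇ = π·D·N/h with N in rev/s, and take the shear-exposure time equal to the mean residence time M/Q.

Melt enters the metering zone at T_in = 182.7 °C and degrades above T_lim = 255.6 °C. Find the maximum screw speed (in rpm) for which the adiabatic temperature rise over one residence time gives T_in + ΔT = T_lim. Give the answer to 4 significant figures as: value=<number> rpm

value=24.55 rpm

Q_s = Q / 3600 = 202.0 / 3600 = 0.0561111 kg/s
t_res = M / Q_s = 2.81 ÷ 0.0561111 = 50.0792 s
D = 116.8 mm = 0.1168 m;  h = 6.75 mm = 0.00675 m
ΔT_a = T_lim − T_in = 255.6 °C − 182.7 °C = 72.9 K
γ̇_max² = ΔT_a·ρ·cp / (η·t_res) = [72.9 × 937 × 2065] / [5693 × 50.0792] = 494.753 s⁻²
Take the square root: γ̇_max = √(494.753) = 22.243 s⁻¹
Solve γ̇ = πDN/h for N: N_max = γ̇_max·h/(π·D) = 22.243 × 0.00675 / (π × 0.1168) = 0.409171 rev/s = 24.5503 rpm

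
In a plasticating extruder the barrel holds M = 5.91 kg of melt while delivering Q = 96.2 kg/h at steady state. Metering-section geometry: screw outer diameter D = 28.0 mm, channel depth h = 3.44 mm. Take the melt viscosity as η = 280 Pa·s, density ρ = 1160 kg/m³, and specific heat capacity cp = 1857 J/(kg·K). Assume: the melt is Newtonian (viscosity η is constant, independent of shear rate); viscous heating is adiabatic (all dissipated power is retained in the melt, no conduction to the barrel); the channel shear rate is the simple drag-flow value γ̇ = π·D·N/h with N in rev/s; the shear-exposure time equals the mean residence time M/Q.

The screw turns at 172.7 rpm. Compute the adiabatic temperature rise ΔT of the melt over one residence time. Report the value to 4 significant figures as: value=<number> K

value=155.7 K

Convert throughput: Q = 96.2 kg/h = 96.2/3600 = 0.0267222 kg/s
t_res = M / Q_s = 5.91 ÷ 0.0267222 = 221.164 s
Convert to SI: D = 0.028 m, h = 0.00344 m, N = 172.7/60 = 2.87833 rev/s
γ̇ = π·D·N / h = π · 0.028 · 2.87833 / 0.00344 = 73.6022 s⁻¹
ΔT = η·γ̇²·t_res / (ρ·cp) = 280 · (73.6022)² · 221.164 / (1160 · 1857) = 155.734 K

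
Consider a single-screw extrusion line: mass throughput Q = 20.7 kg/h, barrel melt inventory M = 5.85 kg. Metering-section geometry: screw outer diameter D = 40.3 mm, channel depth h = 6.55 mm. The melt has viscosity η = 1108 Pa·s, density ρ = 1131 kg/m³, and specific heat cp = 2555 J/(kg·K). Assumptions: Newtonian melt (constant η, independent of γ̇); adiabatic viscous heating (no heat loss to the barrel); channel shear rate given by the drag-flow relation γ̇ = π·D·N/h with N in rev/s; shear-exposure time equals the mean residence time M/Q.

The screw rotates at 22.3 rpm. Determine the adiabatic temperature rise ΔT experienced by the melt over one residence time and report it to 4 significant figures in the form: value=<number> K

value=20.13 K

Throughput in SI: Q_s = 20.7 kg/h ÷ 3600 s/h = 0.00575 kg/s
t_res = M / Q_s = 5.85 / 0.00575 = 1017.39 s
D = 40.3 mm = 0.0403 m;  h = 6.55 mm = 0.00655 m;  N = 22.3 rpm / 60 = 0.371667 rev/s
γ̇ = π D N / h = (π)(0.0403)(0.371667) / 0.00655 = 7.18402 s⁻¹
ΔT = η·γ̇²·t_res / (ρ·cp) = 1108 · (7.18402)² · 1017.39 / (1131 · 2555) = 20.133 K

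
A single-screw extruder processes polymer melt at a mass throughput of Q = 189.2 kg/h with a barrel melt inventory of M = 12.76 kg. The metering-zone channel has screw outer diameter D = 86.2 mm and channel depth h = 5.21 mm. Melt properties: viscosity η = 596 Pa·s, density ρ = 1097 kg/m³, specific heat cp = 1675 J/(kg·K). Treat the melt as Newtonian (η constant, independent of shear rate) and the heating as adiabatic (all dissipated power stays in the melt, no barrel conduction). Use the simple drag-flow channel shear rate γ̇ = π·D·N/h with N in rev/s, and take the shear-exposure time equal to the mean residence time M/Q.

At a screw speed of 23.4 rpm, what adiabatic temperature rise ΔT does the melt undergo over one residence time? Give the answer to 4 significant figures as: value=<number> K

Q_s = Q / 3600 = 189.2 / 3600 = 0.0525556 kg/s
t_res = M / Q_s = 12.76 / 0.0525556 = 242.791 s
D = 86.2 mm = 0.0862 m;  h = 5.21 mm = 0.00521 m;  N = 23.4 rpm / 60 = 0.39 rev/s
γ̇ = π·D·N / h = π · 0.0862 · 0.39 / 0.00521 = 20.2714 s⁻¹
ΔT = η·γ̇²·t_res/(ρ·cp) = [596 × 20.2714² × 242.791] / [1097 × 1675] = 32.3612 K

value=32.36 K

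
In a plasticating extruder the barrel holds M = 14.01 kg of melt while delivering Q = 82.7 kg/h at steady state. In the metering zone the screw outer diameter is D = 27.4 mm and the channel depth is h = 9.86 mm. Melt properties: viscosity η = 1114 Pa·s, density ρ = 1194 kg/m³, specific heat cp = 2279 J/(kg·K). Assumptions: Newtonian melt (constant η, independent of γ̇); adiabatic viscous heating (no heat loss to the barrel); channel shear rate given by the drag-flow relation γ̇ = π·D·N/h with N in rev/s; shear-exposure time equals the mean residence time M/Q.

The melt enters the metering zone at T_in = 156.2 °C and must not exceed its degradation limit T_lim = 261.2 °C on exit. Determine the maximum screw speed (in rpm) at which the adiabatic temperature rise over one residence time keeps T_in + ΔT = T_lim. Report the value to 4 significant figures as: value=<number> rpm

value=140.9 rpm

Convert throughput: Q = 82.7 kg/h = 82.7/3600 = 0.0229722 kg/s
Mean residence time: t_res = M/Q_s = 14.01 kg / 0.0229722 kg/s = 609.867 s
Convert to metres: D = 0.0274 m, h = 0.00986 m
ΔT_a = T_lim − T_in = 261.2 − 156.2 = 105 K
γ̇_max² = ΔT_a·ρ·cp/(η·t_res) = 105·1194·2279/(1114·609.867) = 420.55 s⁻²
γ̇_max = sqrt(420.55) = 20.5073 s⁻¹
N_max = γ̇_max·h / (π·D) = 20.5073 · 0.00986 / (π · 0.0274) = 2.34901 rev/s = 140.941 rpm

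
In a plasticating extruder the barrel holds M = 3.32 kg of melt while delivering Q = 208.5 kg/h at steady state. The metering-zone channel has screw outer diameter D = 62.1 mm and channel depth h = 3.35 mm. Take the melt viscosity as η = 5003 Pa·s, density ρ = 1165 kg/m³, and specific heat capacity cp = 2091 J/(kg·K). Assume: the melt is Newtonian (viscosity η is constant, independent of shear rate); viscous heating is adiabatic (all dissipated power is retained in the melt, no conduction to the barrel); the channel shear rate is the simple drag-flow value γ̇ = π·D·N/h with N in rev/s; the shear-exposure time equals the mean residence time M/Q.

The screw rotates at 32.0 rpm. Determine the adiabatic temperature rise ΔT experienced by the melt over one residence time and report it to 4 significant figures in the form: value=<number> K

value=113.6 K

Convert throughput: Q = 208.5 kg/h = 208.5/3600 = 0.0579167 kg/s
t_res = M / Q_s = 3.32 / 0.0579167 = 57.3237 s
D = 62.1 mm = 0.0621 m;  h = 3.35 mm = 0.00335 m;  N = 32.0 rpm / 60 = 0.533333 rev/s
Shear rate: γ̇ = πDN/h = π·0.0621·0.533333/0.00335 = 31.0596 s⁻¹
ΔT = η·γ̇²·t_res / (ρ·cp) = 5003 · (31.0596)² · 57.3237 / (1165 · 2091) = 113.573 K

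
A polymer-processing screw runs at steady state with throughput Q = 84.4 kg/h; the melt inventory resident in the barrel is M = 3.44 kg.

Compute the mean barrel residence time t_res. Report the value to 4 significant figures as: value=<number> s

Q_s = Q / 3600 = 84.4 / 3600 = 0.0234444 kg/s
Mean residence time: t_res = M/Q_s = 3.44 kg / 0.0234444 kg/s = 146.73 s

value=146.7 s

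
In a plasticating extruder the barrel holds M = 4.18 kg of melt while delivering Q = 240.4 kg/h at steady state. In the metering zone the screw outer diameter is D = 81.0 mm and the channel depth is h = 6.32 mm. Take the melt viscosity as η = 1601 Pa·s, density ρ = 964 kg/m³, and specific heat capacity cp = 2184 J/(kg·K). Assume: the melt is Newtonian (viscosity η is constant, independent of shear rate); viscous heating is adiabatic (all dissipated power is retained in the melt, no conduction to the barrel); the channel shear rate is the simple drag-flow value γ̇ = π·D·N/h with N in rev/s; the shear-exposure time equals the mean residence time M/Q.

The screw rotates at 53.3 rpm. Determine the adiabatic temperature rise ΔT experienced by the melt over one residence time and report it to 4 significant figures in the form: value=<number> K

Convert throughput: Q = 240.4 kg/h = 240.4/3600 = 0.0667778 kg/s
t_res = M / Q_s = 4.18 / 0.0667778 = 62.5957 s
D = 81.0 mm = 0.081 m;  h = 6.32 mm = 0.00632 m;  N = 53.3 rpm / 60 = 0.888333 rev/s
Shear rate: γ̇ = πDN/h = π·0.081·0.888333/0.00632 = 35.7679 s⁻¹
ΔT = η·γ̇²·t_res / (ρ·cp) = 1601 · (35.7679)² · 62.5957 / (964 · 2184) = 60.8967 K

value=60.90 K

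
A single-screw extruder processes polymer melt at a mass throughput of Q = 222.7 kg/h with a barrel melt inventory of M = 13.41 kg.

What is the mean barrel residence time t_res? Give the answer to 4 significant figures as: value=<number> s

value=216.8 s

Throughput in SI: Q_s = 222.7 kg/h ÷ 3600 s/h = 0.0618611 kg/s
Mean residence time: t_res = M/Q_s = 13.41 kg / 0.0618611 kg/s = 216.776 s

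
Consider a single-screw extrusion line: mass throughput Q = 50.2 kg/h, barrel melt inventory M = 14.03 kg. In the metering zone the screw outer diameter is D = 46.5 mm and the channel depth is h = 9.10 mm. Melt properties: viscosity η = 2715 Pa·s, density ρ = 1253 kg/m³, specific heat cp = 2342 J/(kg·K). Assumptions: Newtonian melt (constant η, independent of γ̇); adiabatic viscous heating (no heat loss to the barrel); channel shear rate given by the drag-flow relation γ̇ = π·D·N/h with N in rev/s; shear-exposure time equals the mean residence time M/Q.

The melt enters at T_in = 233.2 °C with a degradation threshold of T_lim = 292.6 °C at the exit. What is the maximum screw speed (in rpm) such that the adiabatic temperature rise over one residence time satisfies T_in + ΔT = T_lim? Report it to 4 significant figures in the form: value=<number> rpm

Convert throughput: Q = 50.2 kg/h = 50.2/3600 = 0.0139444 kg/s
Mean residence time: t_res = M/Q_s = 14.03 kg / 0.0139444 kg/s = 1006.14 s
Convert to metres: D = 0.0465 m, h = 0.0091 m
ΔT_a = T_lim − T_in = 292.6 − 233.2 = 59.4 K
γ̇_max² = ΔT_a·ρ·cp / (η·t_res) = [59.4 × 1253 × 2342] / [2715 × 1006.14] = 63.8114 s⁻²
Take the square root: γ̇_max = √(63.8114) = 7.9882 s⁻¹
Solve γ̇ = πDN/h for N: N_max = γ̇_max·h/(π·D) = 7.9882 × 0.0091 / (π × 0.0465) = 0.497608 rev/s = 29.8565 rpm

value=29.86 rpm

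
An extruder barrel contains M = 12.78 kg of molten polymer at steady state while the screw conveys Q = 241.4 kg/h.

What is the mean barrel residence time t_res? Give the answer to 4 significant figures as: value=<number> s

Q_s = Q / 3600 = 241.4 / 3600 = 0.0670556 kg/s
t_res = M / Q_s = 12.78 / 0.0670556 = 190.588 s

value=190.6 s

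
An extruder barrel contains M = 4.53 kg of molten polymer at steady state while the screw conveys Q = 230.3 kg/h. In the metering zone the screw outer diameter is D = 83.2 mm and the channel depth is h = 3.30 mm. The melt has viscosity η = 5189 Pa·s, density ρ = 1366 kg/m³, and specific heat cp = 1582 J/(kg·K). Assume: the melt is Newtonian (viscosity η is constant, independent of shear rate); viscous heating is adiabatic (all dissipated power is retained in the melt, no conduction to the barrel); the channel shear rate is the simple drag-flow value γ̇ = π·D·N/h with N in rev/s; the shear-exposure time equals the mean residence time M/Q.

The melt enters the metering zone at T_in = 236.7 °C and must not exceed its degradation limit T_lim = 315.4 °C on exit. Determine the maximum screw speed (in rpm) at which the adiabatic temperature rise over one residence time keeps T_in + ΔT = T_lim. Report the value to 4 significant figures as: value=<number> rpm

value=16.30 rpm

Q_s = Q / 3600 = 230.3 / 3600 = 0.0639722 kg/s
t_res = M / Q_s = 4.53 / 0.0639722 = 70.812 s
Convert to metres: D = 0.0832 m, h = 0.0033 m
ΔT_a = T_lim − T_in = 315.4 − 236.7 = 78.7 K
γ̇_max² = ΔT_a·ρ·cp / (η·t_res) = [78.7 × 1366 × 1582] / [5189 × 70.812] = 462.851 s⁻²
Take the square root: γ̇_max = √(462.851) = 21.514 s⁻¹
N_max = γ̇_max·h / (π·D) = 21.514 · 0.0033 / (π · 0.0832) = 0.27162 rev/s = 16.2972 rpm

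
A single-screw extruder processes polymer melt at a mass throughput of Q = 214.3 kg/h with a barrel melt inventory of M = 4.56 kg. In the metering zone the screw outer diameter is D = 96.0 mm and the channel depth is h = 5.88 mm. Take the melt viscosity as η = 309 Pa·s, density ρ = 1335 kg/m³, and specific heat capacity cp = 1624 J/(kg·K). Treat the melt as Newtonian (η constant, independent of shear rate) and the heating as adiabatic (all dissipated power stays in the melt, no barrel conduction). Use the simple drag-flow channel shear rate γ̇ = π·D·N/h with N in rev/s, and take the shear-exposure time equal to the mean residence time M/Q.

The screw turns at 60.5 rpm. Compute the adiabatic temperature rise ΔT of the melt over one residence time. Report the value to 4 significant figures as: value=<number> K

value=29.20 K

Throughput in SI: Q_s = 214.3 kg/h ÷ 3600 s/h = 0.0595278 kg/s
t_res = M / Q_s = 4.56 ÷ 0.0595278 = 76.6029 s
Convert to SI: D = 0.096 m, h = 0.00588 m, N = 60.5/60 = 1.00833 rev/s
γ̇ = π D N / h = (π)(0.096)(1.00833) / 0.00588 = 51.7187 s⁻¹
ΔT = η·γ̇²·t_res / (ρ·cp) = 309 · (51.7187)² · 76.6029 / (1335 · 1624) = 29.2033 K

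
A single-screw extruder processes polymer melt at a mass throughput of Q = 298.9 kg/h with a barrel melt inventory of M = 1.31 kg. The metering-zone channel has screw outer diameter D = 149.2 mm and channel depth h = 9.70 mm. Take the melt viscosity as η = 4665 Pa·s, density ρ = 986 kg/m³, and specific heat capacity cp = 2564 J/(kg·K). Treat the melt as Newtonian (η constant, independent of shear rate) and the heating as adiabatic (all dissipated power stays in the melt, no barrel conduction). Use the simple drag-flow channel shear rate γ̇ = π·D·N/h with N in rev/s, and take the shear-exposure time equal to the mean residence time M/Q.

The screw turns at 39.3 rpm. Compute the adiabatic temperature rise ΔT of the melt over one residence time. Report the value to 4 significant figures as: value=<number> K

value=29.17 K

Convert throughput: Q = 298.9 kg/h = 298.9/3600 = 0.0830278 kg/s
t_res = M / Q_s = 1.31 ÷ 0.0830278 = 15.7779 s
D = 149.2 mm = 0.1492 m;  h = 9.70 mm = 0.0097 m;  N = 39.3 rpm / 60 = 0.655 rev/s
γ̇ = π D N / h = (π)(0.1492)(0.655) / 0.0097 = 31.6511 s⁻¹
ΔT = η·γ̇²·t_res/(ρ·cp) = [4665 × 31.6511² × 15.7779] / [986 × 2564] = 29.1663 K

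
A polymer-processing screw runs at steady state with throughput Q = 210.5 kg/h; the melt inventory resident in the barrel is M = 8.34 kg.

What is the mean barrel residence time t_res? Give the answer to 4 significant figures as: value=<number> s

value=142.6 s

Q_s = Q / 3600 = 210.5 / 3600 = 0.0584722 kg/s
t_res = M / Q_s = 8.34 ÷ 0.0584722 = 142.632 s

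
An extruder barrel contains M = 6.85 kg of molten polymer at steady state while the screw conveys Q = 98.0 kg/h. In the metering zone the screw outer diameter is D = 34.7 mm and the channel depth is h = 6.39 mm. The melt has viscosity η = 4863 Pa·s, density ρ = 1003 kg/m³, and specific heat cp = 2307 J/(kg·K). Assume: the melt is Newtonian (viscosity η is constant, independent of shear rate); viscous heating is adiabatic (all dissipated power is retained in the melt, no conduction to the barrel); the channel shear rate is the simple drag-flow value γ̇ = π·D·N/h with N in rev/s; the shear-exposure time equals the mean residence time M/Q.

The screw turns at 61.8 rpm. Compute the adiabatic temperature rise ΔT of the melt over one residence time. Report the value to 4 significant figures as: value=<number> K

value=163.3 K

Throughput in SI: Q_s = 98.0 kg/h ÷ 3600 s/h = 0.0272222 kg/s
Mean residence time: t_res = M/Q_s = 6.85 kg / 0.0272222 kg/s = 251.633 s
Geometry in metres: D = 34.7 mm → 0.0347 m, h = 6.39 mm → 0.00639 m; screw speed N = 61.8 rpm = 1.03 rev/s
Shear rate: γ̇ = πDN/h = π·0.0347·1.03/0.00639 = 17.5718 s⁻¹
ΔT = η·γ̇²·t_res/(ρ·cp) = [4863 × 17.5718² × 251.633] / [1003 × 2307] = 163.288 K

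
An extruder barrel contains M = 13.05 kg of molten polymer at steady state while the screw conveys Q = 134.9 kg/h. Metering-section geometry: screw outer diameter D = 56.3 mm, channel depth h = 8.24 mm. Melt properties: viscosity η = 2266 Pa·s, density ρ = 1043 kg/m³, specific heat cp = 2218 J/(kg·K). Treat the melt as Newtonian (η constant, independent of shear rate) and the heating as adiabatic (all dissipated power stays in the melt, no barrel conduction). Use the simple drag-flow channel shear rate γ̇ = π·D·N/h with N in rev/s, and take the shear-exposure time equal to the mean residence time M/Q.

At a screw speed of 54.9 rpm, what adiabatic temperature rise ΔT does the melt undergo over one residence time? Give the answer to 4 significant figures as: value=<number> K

value=131.6 K

Q_s = Q / 3600 = 134.9 / 3600 = 0.0374722 kg/s
Mean residence time: t_res = M/Q_s = 13.05 kg / 0.0374722 kg/s = 348.258 s
Convert to SI: D = 0.0563 m, h = 0.00824 m, N = 54.9/60 = 0.915 rev/s
γ̇ = π·D·N / h = π · 0.0563 · 0.915 / 0.00824 = 19.6405 s⁻¹
Adiabatic rise: ΔT = η γ̇² t_res / (ρ cp) = 2266·(19.6405)²·348.258 / (1043·2218) = 131.589 K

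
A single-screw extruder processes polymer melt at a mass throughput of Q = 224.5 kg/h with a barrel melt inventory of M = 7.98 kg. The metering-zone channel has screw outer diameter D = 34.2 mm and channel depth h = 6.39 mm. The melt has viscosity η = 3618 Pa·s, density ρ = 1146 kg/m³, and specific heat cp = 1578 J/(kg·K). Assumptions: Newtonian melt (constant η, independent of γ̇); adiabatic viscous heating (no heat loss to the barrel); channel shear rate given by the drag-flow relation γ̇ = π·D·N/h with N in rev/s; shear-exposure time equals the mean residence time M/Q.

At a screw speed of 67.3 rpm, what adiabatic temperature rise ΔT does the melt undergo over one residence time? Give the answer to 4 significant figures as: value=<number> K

Q_s = Q / 3600 = 224.5 / 3600 = 0.0623611 kg/s
Mean residence time: t_res = M/Q_s = 7.98 kg / 0.0623611 kg/s = 127.964 s
Convert to SI: D = 0.0342 m, h = 0.00639 m, N = 67.3/60 = 1.12167 rev/s
γ̇ = π·D·N / h = π · 0.0342 · 1.12167 / 0.00639 = 18.8599 s⁻¹
Adiabatic rise: ΔT = η γ̇² t_res / (ρ cp) = 3618·(18.8599)²·127.964 / (1146·1578) = 91.0634 K

value=91.06 K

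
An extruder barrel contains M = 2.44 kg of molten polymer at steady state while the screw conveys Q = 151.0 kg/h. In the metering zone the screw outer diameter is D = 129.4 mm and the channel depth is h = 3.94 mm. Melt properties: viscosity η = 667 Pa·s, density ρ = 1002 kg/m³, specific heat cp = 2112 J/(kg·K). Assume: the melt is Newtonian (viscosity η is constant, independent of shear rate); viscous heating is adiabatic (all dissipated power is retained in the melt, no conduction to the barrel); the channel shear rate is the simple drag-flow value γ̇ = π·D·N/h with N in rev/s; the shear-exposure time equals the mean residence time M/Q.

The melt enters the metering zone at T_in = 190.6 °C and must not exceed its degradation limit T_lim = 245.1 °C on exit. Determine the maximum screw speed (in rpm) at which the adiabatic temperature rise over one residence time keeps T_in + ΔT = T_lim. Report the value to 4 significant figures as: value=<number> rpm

value=31.70 rpm

Convert throughput: Q = 151.0 kg/h = 151.0/3600 = 0.0419444 kg/s
t_res = M / Q_s = 2.44 ÷ 0.0419444 = 58.1722 s
Geometry in SI: D = 129.4 mm → 0.1294 m, h = 3.94 mm → 0.00394 m
ΔT_a = T_lim − T_in = 245.1 − 190.6 = 54.5 K
γ̇_max² = ΔT_a·ρ·cp / (η·t_res) = [54.5 × 1002 × 2112] / [667 × 58.1722] = 2972.47 s⁻²
Take the square root: γ̇_max = √(2972.47) = 54.5203 s⁻¹
N_max = γ̇_max·h / (π·D) = 54.5203 · 0.00394 / (π · 0.1294) = 0.528409 rev/s = 31.7046 rpm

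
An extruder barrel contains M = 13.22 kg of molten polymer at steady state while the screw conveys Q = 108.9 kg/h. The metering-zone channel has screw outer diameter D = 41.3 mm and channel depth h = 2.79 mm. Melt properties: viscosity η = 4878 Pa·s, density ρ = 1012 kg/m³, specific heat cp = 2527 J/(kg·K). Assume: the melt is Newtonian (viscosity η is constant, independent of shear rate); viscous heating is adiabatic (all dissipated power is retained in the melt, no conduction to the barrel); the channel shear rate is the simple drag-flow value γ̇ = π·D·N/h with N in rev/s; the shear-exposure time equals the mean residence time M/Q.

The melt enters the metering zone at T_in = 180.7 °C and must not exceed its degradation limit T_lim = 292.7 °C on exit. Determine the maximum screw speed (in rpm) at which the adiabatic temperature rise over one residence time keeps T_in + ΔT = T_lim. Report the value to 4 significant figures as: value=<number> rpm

value=14.95 rpm

Throughput in SI: Q_s = 108.9 kg/h ÷ 3600 s/h = 0.03025 kg/s
Mean residence time: t_res = M/Q_s = 13.22 kg / 0.03025 kg/s = 437.025 s
D = 41.3 mm = 0.0413 m;  h = 2.79 mm = 0.00279 m
Allowable rise: ΔT_a = T_lim − T_in = 292.7 − 180.7 = 112 K
γ̇_max² = ΔT_a·ρ·cp / (η·t_res) = [112 × 1012 × 2527] / [4878 × 437.025] = 134.356 s⁻²
γ̇_max = √134.356 = 11.5912 s⁻¹
N_max = γ̇_max·h / (π·D) = 11.5912 · 0.00279 / (π · 0.0413) = 0.249248 rev/s = 14.9549 rpm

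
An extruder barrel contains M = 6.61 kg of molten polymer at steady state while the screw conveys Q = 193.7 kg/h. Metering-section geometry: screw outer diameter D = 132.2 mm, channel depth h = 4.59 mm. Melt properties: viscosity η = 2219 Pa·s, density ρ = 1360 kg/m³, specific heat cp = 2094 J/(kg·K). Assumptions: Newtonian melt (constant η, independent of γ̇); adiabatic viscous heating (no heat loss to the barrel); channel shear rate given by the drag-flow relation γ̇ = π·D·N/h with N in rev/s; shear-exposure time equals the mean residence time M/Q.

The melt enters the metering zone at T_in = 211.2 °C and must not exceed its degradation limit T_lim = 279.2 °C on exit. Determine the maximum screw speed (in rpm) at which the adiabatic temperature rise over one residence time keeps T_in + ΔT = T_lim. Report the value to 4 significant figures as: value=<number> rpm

Q_s = Q / 3600 = 193.7 / 3600 = 0.0538056 kg/s
t_res = M / Q_s = 6.61 / 0.0538056 = 122.85 s
D = 132.2 mm = 0.1322 m;  h = 4.59 mm = 0.00459 m
ΔT_a = T_lim − T_in = 279.2 − 211.2 = 68 K
γ̇_max² = ΔT_a·ρ·cp/(η·t_res) = 68·1360·2094/(2219·122.85) = 710.383 s⁻²
Take the square root: γ̇_max = √(710.383) = 26.653 s⁻¹
Solve γ̇ = πDN/h for N: N_max = γ̇_max·h/(π·D) = 26.653 × 0.00459 / (π × 0.1322) = 0.294563 rev/s = 17.6738 rpm

value=17.67 rpm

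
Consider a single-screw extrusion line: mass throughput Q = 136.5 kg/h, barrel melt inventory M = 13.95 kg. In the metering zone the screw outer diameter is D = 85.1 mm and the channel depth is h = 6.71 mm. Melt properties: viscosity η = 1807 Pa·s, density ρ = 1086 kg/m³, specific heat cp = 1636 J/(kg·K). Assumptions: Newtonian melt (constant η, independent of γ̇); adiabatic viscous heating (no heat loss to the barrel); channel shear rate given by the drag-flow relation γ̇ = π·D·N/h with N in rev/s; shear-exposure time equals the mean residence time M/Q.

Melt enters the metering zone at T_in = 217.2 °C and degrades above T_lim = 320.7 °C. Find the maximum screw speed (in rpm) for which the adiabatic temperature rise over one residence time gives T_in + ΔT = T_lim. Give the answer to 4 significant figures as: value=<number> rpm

value=25.04 rpm

Convert throughput: Q = 136.5 kg/h = 136.5/3600 = 0.0379167 kg/s
t_res = M / Q_s = 13.95 ÷ 0.0379167 = 367.912 s
Geometry in SI: D = 85.1 mm → 0.0851 m, h = 6.71 mm → 0.00671 m
Allowable rise: ΔT_a = T_lim − T_in = 320.7 − 217.2 = 103.5 K
Invert ΔT = ηγ̇²t_res/(ρcp) for γ̇: γ̇_max² = ΔT_a ρ cp / (η t_res) = 103.5·1086·1636 / (1807·367.912) = 276.599 s⁻²
γ̇_max = √276.599 = 16.6313 s⁻¹
Solve γ̇ = πDN/h for N: N_max = γ̇_max·h/(π·D) = 16.6313 × 0.00671 / (π × 0.0851) = 0.417416 rev/s = 25.0449 rpm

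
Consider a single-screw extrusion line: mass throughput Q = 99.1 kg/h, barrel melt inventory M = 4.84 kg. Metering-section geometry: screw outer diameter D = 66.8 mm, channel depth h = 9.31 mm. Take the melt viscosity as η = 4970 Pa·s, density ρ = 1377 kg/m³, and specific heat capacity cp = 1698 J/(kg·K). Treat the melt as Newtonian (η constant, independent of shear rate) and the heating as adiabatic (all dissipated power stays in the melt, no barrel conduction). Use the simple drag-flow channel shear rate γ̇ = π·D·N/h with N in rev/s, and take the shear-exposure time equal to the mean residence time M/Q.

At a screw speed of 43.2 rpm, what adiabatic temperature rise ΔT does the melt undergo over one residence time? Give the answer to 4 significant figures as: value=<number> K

value=98.44 K

Convert throughput: Q = 99.1 kg/h = 99.1/3600 = 0.0275278 kg/s
t_res = M / Q_s = 4.84 / 0.0275278 = 175.822 s
Geometry in metres: D = 66.8 mm → 0.0668 m, h = 9.31 mm → 0.00931 m; screw speed N = 43.2 rpm = 0.72 rev/s
γ̇ = π D N / h = (π)(0.0668)(0.72) / 0.00931 = 16.2296 s⁻¹
ΔT = η·γ̇²·t_res / (ρ·cp) = 4970 · (16.2296)² · 175.822 / (1377 · 1698) = 98.4413 K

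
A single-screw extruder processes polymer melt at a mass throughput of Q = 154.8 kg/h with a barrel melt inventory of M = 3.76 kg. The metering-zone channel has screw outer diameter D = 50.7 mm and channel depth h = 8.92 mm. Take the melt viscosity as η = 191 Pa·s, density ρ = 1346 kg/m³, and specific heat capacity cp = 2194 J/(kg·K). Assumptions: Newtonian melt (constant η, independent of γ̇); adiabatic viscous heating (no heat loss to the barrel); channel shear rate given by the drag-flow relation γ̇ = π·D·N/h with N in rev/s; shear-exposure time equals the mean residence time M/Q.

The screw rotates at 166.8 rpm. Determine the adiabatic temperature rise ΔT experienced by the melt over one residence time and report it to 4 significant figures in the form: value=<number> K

Convert throughput: Q = 154.8 kg/h = 154.8/3600 = 0.043 kg/s
t_res = M / Q_s = 3.76 ÷ 0.043 = 87.4419 s
Convert to SI: D = 0.0507 m, h = 0.00892 m, N = 166.8/60 = 2.78 rev/s
Shear rate: γ̇ = πDN/h = π·0.0507·2.78/0.00892 = 49.6407 s⁻¹
Adiabatic rise: ΔT = η γ̇² t_res / (ρ cp) = 191·(49.6407)²·87.4419 / (1346·2194) = 13.9363 K

value=13.94 K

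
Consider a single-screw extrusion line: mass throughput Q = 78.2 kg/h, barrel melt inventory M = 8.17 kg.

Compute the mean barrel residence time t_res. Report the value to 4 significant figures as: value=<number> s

Convert throughput: Q = 78.2 kg/h = 78.2/3600 = 0.0217222 kg/s
t_res = M / Q_s = 8.17 ÷ 0.0217222 = 376.113 s

value=376.1 s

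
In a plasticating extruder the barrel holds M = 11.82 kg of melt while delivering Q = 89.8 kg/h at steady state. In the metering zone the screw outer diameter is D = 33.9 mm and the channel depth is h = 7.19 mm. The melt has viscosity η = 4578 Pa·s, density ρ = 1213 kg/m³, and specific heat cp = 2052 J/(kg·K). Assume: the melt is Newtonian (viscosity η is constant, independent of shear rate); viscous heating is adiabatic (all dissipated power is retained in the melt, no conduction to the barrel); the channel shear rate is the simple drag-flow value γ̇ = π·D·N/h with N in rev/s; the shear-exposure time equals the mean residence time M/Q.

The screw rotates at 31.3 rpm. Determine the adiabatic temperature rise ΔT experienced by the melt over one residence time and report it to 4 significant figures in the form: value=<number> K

value=52.04 K

Q_s = Q / 3600 = 89.8 / 3600 = 0.0249444 kg/s
t_res = M / Q_s = 11.82 / 0.0249444 = 473.853 s
D = 33.9 mm = 0.0339 m;  h = 7.19 mm = 0.00719 m;  N = 31.3 rpm / 60 = 0.521667 rev/s
Shear rate: γ̇ = πDN/h = π·0.0339·0.521667/0.00719 = 7.72705 s⁻¹
ΔT = η·γ̇²·t_res/(ρ·cp) = [4578 × 7.72705² × 473.853] / [1213 × 2052] = 52.0366 K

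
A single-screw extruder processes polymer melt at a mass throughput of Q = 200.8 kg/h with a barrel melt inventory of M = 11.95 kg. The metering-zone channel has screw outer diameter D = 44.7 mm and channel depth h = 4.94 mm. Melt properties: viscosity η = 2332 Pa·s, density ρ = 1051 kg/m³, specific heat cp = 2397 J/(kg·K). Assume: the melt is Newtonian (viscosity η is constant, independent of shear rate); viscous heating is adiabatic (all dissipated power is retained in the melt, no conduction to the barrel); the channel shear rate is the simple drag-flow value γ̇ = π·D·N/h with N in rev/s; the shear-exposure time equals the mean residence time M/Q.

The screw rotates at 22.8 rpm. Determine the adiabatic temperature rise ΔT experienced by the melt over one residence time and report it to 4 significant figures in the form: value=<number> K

Q_s = Q / 3600 = 200.8 / 3600 = 0.0557778 kg/s
t_res = M / Q_s = 11.95 ÷ 0.0557778 = 214.243 s
D = 44.7 mm = 0.0447 m;  h = 4.94 mm = 0.00494 m;  N = 22.8 rpm / 60 = 0.38 rev/s
γ̇ = π·D·N / h = π · 0.0447 · 0.38 / 0.00494 = 10.8022 s⁻¹
Adiabatic rise: ΔT = η γ̇² t_res / (ρ cp) = 2332·(10.8022)²·214.243 / (1051·2397) = 23.1416 K

value=23.14 K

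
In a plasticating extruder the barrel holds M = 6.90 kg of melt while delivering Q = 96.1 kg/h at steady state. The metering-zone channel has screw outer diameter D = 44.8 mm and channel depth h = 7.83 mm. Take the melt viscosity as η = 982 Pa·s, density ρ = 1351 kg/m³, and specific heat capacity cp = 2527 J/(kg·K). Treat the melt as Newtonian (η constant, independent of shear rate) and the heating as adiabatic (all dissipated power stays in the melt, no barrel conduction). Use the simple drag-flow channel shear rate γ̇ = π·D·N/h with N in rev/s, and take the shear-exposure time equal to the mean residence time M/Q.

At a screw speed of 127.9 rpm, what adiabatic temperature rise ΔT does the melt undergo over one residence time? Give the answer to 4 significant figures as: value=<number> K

Convert throughput: Q = 96.1 kg/h = 96.1/3600 = 0.0266944 kg/s
Mean residence time: t_res = M/Q_s = 6.90 kg / 0.0266944 kg/s = 258.481 s
Convert to SI: D = 0.0448 m, h = 0.00783 m, N = 127.9/60 = 2.13167 rev/s
Shear rate: γ̇ = πDN/h = π·0.0448·2.13167/0.00783 = 38.3165 s⁻¹
ΔT = η·γ̇²·t_res/(ρ·cp) = [982 × 38.3165² × 258.481] / [1351 × 2527] = 109.157 K

value=109.2 K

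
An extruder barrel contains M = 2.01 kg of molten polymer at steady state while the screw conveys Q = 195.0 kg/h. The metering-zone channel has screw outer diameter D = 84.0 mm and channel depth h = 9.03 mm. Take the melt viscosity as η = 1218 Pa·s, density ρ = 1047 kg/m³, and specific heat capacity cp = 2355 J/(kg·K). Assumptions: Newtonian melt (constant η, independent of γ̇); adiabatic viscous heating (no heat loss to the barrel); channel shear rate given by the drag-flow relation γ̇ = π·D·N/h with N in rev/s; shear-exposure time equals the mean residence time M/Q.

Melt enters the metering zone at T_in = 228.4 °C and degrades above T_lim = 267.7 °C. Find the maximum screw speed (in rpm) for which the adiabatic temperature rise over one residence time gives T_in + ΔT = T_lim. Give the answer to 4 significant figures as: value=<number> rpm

Convert throughput: Q = 195.0 kg/h = 195.0/3600 = 0.0541667 kg/s
t_res = M / Q_s = 2.01 ÷ 0.0541667 = 37.1077 s
Convert to metres: D = 0.084 m, h = 0.00903 m
ΔT_a = T_lim − T_in = 267.7 °C − 228.4 °C = 39.3 K
γ̇_max² = ΔT_a·ρ·cp / (η·t_res) = [39.3 × 1047 × 2355] / [1218 × 37.1077] = 2143.97 s⁻²
Take the square root: γ̇_max = √(2143.97) = 46.303 s⁻¹
Solve γ̇ = πDN/h for N: N_max = γ̇_max·h/(π·D) = 46.303 × 0.00903 / (π × 0.084) = 1.58441 rev/s = 95.0647 rpm

value=95.06 rpm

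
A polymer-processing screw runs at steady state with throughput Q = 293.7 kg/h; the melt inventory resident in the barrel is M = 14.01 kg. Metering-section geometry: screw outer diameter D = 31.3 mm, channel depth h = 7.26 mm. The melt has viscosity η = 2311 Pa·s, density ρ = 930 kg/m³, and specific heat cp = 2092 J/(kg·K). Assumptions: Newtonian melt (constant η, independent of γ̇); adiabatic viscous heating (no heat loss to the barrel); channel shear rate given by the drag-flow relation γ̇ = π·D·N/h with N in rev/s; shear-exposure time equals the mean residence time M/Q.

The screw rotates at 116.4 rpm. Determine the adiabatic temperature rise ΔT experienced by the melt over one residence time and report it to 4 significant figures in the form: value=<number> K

Convert throughput: Q = 293.7 kg/h = 293.7/3600 = 0.0815833 kg/s
t_res = M / Q_s = 14.01 / 0.0815833 = 171.726 s
D = 31.3 mm = 0.0313 m;  h = 7.26 mm = 0.00726 m;  N = 116.4 rpm / 60 = 1.94 rev/s
Shear rate: γ̇ = πDN/h = π·0.0313·1.94/0.00726 = 26.276 s⁻¹
ΔT = η·γ̇²·t_res/(ρ·cp) = [2311 × 26.276² × 171.726] / [930 × 2092] = 140.835 K

value=140.8 K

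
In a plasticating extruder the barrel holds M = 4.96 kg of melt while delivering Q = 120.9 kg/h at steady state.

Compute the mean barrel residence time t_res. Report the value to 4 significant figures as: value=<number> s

value=147.7 s

Throughput in SI: Q_s = 120.9 kg/h ÷ 3600 s/h = 0.0335833 kg/s
t_res = M / Q_s = 4.96 ÷ 0.0335833 = 147.692 s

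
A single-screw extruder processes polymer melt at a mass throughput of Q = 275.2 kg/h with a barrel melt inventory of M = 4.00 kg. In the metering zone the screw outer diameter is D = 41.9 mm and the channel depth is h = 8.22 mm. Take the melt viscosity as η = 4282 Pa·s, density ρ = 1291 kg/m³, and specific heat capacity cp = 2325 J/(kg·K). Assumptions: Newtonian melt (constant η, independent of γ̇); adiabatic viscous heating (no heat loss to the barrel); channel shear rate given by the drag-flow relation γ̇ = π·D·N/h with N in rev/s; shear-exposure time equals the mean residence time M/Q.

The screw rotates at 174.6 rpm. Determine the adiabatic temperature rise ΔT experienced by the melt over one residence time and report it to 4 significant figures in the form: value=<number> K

Convert throughput: Q = 275.2 kg/h = 275.2/3600 = 0.0764444 kg/s
t_res = M / Q_s = 4.00 ÷ 0.0764444 = 52.3256 s
Geometry in metres: D = 41.9 mm → 0.0419 m, h = 8.22 mm → 0.00822 m; screw speed N = 174.6 rpm = 2.91 rev/s
Shear rate: γ̇ = πDN/h = π·0.0419·2.91/0.00822 = 46.5999 s⁻¹
ΔT = η·γ̇²·t_res / (ρ·cp) = 4282 · (46.5999)² · 52.3256 / (1291 · 2325) = 162.099 K

value=162.1 K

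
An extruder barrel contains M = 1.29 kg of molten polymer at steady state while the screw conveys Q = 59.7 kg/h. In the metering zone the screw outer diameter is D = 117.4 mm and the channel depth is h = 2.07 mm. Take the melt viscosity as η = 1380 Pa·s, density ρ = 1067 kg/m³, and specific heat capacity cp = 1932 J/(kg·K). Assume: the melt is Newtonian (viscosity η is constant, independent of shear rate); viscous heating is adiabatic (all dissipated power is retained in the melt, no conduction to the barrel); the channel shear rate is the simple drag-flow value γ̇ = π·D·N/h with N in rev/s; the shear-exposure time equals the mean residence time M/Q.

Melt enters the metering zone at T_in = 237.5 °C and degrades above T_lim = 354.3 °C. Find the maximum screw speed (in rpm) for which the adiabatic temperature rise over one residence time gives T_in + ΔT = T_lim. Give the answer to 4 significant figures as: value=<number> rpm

value=15.95 rpm

Throughput in SI: Q_s = 59.7 kg/h ÷ 3600 s/h = 0.0165833 kg/s
t_res = M / Q_s = 1.29 / 0.0165833 = 77.7889 s
D = 117.4 mm = 0.1174 m;  h = 2.07 mm = 0.00207 m
Allowable rise: ΔT_a = T_lim − T_in = 354.3 − 237.5 = 116.8 K
Invert ΔT = ηγ̇²t_res/(ρcp) for γ̇: γ̇_max² = ΔT_a ρ cp / (η t_res) = 116.8·1067·1932 / (1380·77.7889) = 2242.94 s⁻²
γ̇_max = sqrt(2242.94) = 47.3597 s⁻¹
N_max = γ̇_max h / (πD) = 47.3597·0.00207/(π·0.1174) = 0.265804 rev/s → ×60 = 15.9482 rpm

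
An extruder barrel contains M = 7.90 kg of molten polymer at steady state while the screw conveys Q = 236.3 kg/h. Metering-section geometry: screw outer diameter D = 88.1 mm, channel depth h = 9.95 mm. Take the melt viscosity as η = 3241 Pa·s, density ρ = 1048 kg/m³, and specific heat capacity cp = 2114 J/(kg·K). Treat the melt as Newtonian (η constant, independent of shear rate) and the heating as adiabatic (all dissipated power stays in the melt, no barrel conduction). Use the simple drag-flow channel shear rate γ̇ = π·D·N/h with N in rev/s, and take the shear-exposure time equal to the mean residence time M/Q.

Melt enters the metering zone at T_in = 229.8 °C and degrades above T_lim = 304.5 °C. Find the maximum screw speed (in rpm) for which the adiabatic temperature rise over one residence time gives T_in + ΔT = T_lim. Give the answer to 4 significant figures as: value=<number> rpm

Convert throughput: Q = 236.3 kg/h = 236.3/3600 = 0.0656389 kg/s
t_res = M / Q_s = 7.90 ÷ 0.0656389 = 120.355 s
D = 88.1 mm = 0.0881 m;  h = 9.95 mm = 0.00995 m
Allowable rise: ΔT_a = T_lim − T_in = 304.5 − 229.8 = 74.7 K
γ̇_max² = ΔT_a·ρ·cp/(η·t_res) = 74.7·1048·2114/(3241·120.355) = 424.27 s⁻²
Take the square root: γ̇_max = √(424.27) = 20.5978 s⁻¹
N_max = γ̇_max·h / (π·D) = 20.5978 · 0.00995 / (π · 0.0881) = 0.740488 rev/s = 44.4293 rpm

value=44.43 rpm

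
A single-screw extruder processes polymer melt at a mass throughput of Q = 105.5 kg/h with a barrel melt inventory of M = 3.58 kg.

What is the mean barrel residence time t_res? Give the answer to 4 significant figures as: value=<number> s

Throughput in SI: Q_s = 105.5 kg/h ÷ 3600 s/h = 0.0293056 kg/s
t_res = M / Q_s = 3.58 / 0.0293056 = 122.161 s

value=122.2 s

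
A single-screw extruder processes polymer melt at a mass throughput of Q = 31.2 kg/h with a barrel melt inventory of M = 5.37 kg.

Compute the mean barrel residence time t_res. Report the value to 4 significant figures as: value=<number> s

Throughput in SI: Q_s = 31.2 kg/h ÷ 3600 s/h = 0.00866667 kg/s
Mean residence time: t_res = M/Q_s = 5.37 kg / 0.00866667 kg/s = 619.615 s

value=619.6 s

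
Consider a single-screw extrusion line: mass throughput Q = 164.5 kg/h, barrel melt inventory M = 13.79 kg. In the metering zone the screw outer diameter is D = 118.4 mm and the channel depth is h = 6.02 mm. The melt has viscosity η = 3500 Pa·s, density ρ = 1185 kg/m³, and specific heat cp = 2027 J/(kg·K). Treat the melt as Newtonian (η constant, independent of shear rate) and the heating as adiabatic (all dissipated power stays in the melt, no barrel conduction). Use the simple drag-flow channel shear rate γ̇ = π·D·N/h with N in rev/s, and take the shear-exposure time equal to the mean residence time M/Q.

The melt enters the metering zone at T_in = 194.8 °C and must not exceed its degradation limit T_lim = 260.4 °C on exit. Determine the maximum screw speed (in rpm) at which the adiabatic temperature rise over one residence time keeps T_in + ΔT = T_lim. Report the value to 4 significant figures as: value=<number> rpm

Throughput in SI: Q_s = 164.5 kg/h ÷ 3600 s/h = 0.0456944 kg/s
Mean residence time: t_res = M/Q_s = 13.79 kg / 0.0456944 kg/s = 301.787 s
D = 118.4 mm = 0.1184 m;  h = 6.02 mm = 0.00602 m
ΔT_a = T_lim − T_in = 260.4 °C − 194.8 °C = 65.6 K
γ̇_max² = ΔT_a·ρ·cp/(η·t_res) = 65.6·1185·2027/(3500·301.787) = 149.179 s⁻²
Take the square root: γ̇_max = √(149.179) = 12.2139 s⁻¹
Solve γ̇ = πDN/h for N: N_max = γ̇_max·h/(π·D) = 12.2139 × 0.00602 / (π × 0.1184) = 0.197673 rev/s = 11.8604 rpm

value=11.86 rpm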